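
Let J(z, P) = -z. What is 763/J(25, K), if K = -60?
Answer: -763/25 ≈ -30.520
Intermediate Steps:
763/J(25, K) = 763/((-1*25)) = 763/(-25) = 763*(-1/25) = -763/25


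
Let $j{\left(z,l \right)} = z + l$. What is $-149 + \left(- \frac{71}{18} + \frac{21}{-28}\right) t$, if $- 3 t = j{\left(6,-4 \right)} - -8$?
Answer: $- \frac{7201}{54} \approx -133.35$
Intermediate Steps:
$j{\left(z,l \right)} = l + z$
$t = - \frac{10}{3}$ ($t = - \frac{\left(-4 + 6\right) - -8}{3} = - \frac{2 + 8}{3} = \left(- \frac{1}{3}\right) 10 = - \frac{10}{3} \approx -3.3333$)
$-149 + \left(- \frac{71}{18} + \frac{21}{-28}\right) t = -149 + \left(- \frac{71}{18} + \frac{21}{-28}\right) \left(- \frac{10}{3}\right) = -149 + \left(\left(-71\right) \frac{1}{18} + 21 \left(- \frac{1}{28}\right)\right) \left(- \frac{10}{3}\right) = -149 + \left(- \frac{71}{18} - \frac{3}{4}\right) \left(- \frac{10}{3}\right) = -149 - - \frac{845}{54} = -149 + \frac{845}{54} = - \frac{7201}{54}$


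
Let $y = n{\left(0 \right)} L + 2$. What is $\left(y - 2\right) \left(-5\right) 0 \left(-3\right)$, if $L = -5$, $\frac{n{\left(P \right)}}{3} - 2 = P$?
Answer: $0$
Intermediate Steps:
$n{\left(P \right)} = 6 + 3 P$
$y = -28$ ($y = \left(6 + 3 \cdot 0\right) \left(-5\right) + 2 = \left(6 + 0\right) \left(-5\right) + 2 = 6 \left(-5\right) + 2 = -30 + 2 = -28$)
$\left(y - 2\right) \left(-5\right) 0 \left(-3\right) = \left(-28 - 2\right) \left(-5\right) 0 \left(-3\right) = - 30 \cdot 0 \left(-3\right) = \left(-30\right) 0 = 0$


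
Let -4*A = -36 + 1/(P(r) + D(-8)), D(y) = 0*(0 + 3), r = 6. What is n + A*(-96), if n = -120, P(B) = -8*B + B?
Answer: -6892/7 ≈ -984.57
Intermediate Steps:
D(y) = 0 (D(y) = 0*3 = 0)
P(B) = -7*B
A = 1513/168 (A = -(-36 + 1/(-7*6 + 0))/4 = -(-36 + 1/(-42 + 0))/4 = -(-36 + 1/(-42))/4 = -(-36 - 1/42)/4 = -¼*(-1513/42) = 1513/168 ≈ 9.0060)
n + A*(-96) = -120 + (1513/168)*(-96) = -120 - 6052/7 = -6892/7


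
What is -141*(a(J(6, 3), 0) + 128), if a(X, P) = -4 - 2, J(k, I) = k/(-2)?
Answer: -17202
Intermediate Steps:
J(k, I) = -k/2 (J(k, I) = k*(-½) = -k/2)
a(X, P) = -6
-141*(a(J(6, 3), 0) + 128) = -141*(-6 + 128) = -141*122 = -17202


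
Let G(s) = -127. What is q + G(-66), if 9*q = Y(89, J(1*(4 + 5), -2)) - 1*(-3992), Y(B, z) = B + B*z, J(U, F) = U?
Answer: 3739/9 ≈ 415.44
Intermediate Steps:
q = 4882/9 (q = (89*(1 + 1*(4 + 5)) - 1*(-3992))/9 = (89*(1 + 1*9) + 3992)/9 = (89*(1 + 9) + 3992)/9 = (89*10 + 3992)/9 = (890 + 3992)/9 = (1/9)*4882 = 4882/9 ≈ 542.44)
q + G(-66) = 4882/9 - 127 = 3739/9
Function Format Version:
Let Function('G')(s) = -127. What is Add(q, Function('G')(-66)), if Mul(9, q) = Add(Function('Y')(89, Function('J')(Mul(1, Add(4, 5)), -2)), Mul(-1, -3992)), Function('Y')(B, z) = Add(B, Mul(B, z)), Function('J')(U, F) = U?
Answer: Rational(3739, 9) ≈ 415.44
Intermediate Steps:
q = Rational(4882, 9) (q = Mul(Rational(1, 9), Add(Mul(89, Add(1, Mul(1, Add(4, 5)))), Mul(-1, -3992))) = Mul(Rational(1, 9), Add(Mul(89, Add(1, Mul(1, 9))), 3992)) = Mul(Rational(1, 9), Add(Mul(89, Add(1, 9)), 3992)) = Mul(Rational(1, 9), Add(Mul(89, 10), 3992)) = Mul(Rational(1, 9), Add(890, 3992)) = Mul(Rational(1, 9), 4882) = Rational(4882, 9) ≈ 542.44)
Add(q, Function('G')(-66)) = Add(Rational(4882, 9), -127) = Rational(3739, 9)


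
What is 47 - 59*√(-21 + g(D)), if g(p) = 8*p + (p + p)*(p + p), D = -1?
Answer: 47 - 295*I ≈ 47.0 - 295.0*I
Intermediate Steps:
g(p) = 4*p² + 8*p (g(p) = 8*p + (2*p)*(2*p) = 8*p + 4*p² = 4*p² + 8*p)
47 - 59*√(-21 + g(D)) = 47 - 59*√(-21 + 4*(-1)*(2 - 1)) = 47 - 59*√(-21 + 4*(-1)*1) = 47 - 59*√(-21 - 4) = 47 - 295*I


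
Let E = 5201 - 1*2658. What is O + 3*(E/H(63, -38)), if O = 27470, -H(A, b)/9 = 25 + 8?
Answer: 2716987/99 ≈ 27444.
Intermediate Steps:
H(A, b) = -297 (H(A, b) = -9*(25 + 8) = -9*33 = -297)
E = 2543 (E = 5201 - 2658 = 2543)
O + 3*(E/H(63, -38)) = 27470 + 3*(2543/(-297)) = 27470 + 3*(2543*(-1/297)) = 27470 + 3*(-2543/297) = 27470 - 2543/99 = 2716987/99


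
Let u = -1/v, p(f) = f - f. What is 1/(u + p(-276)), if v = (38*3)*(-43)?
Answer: 4902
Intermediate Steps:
v = -4902 (v = 114*(-43) = -4902)
p(f) = 0
u = 1/4902 (u = -1/(-4902) = -1*(-1/4902) = 1/4902 ≈ 0.00020400)
1/(u + p(-276)) = 1/(1/4902 + 0) = 1/(1/4902) = 4902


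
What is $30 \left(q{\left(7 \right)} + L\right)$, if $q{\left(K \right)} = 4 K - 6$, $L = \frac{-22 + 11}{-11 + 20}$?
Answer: $\frac{1870}{3} \approx 623.33$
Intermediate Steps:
$L = - \frac{11}{9} \approx -1.2222$
$q{\left(K \right)} = -6 + 4 K$
$30 \left(q{\left(7 \right)} + L\right) = 30 \left(\left(-6 + 4 \cdot 7\right) - \frac{11}{9}\right) = 30 \left(\left(-6 + 28\right) - \frac{11}{9}\right) = 30 \left(22 - \frac{11}{9}\right) = 30 \cdot \frac{187}{9} = \frac{1870}{3}$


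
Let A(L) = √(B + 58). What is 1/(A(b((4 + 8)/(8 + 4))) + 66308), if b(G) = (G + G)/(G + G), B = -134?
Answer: 16577/1099187735 - I*√19/2198375470 ≈ 1.5081e-5 - 1.9828e-9*I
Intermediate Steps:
b(G) = 1 (b(G) = (2*G)/((2*G)) = (2*G)*(1/(2*G)) = 1)
A(L) = 2*I*√19 (A(L) = √(-134 + 58) = √(-76) = 2*I*√19)
1/(A(b((4 + 8)/(8 + 4))) + 66308) = 1/(2*I*√19 + 66308) = 1/(66308 + 2*I*√19)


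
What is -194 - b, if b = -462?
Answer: 268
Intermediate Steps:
-194 - b = -194 - 1*(-462) = -194 + 462 = 268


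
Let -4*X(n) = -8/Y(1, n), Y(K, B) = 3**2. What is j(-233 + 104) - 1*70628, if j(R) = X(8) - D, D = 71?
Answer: -636289/9 ≈ -70699.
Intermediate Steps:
Y(K, B) = 9
X(n) = 2/9 (X(n) = -(-2)/9 = -1/4*(-8/9) = 2/9)
j(R) = -637/9 (j(R) = 2/9 - 1*71 = 2/9 - 71 = -637/9)
j(-233 + 104) - 1*70628 = -637/9 - 1*70628 = -637/9 - 70628 = -636289/9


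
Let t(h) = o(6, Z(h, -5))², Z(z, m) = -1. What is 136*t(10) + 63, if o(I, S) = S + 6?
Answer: 3463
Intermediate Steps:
o(I, S) = 6 + S
t(h) = 25 (t(h) = (6 - 1)² = 5² = 25)
136*t(10) + 63 = 136*25 + 63 = 3400 + 63 = 3463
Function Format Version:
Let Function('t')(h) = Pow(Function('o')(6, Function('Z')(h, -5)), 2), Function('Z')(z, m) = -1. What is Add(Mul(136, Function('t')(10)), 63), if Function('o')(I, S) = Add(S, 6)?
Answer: 3463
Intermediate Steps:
Function('o')(I, S) = Add(6, S)
Function('t')(h) = 25 (Function('t')(h) = Pow(Add(6, -1), 2) = Pow(5, 2) = 25)
Add(Mul(136, Function('t')(10)), 63) = Add(Mul(136, 25), 63) = Add(3400, 63) = 3463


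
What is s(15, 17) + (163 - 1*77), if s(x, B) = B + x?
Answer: 118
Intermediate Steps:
s(15, 17) + (163 - 1*77) = (17 + 15) + (163 - 1*77) = 32 + (163 - 77) = 32 + 86 = 118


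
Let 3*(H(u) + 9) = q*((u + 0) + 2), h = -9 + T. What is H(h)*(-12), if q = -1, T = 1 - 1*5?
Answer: 64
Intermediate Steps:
T = -4 (T = 1 - 5 = -4)
h = -13 (h = -9 - 4 = -13)
H(u) = -29/3 - u/3 (H(u) = -9 + (-((u + 0) + 2))/3 = -9 + (-(u + 2))/3 = -9 + (-(2 + u))/3 = -9 + (-2 - u)/3 = -9 + (-⅔ - u/3) = -29/3 - u/3)
H(h)*(-12) = (-29/3 - ⅓*(-13))*(-12) = (-29/3 + 13/3)*(-12) = -16/3*(-12) = 64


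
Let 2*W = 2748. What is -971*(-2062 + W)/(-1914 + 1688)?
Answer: -334024/113 ≈ -2956.0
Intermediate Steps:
W = 1374 (W = (½)*2748 = 1374)
-971*(-2062 + W)/(-1914 + 1688) = -971*(-2062 + 1374)/(-1914 + 1688) = -(-668048)/(-226) = -(-668048)*(-1)/226 = -971*344/113 = -334024/113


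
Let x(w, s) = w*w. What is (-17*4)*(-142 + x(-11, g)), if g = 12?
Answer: 1428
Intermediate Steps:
x(w, s) = w²
(-17*4)*(-142 + x(-11, g)) = (-17*4)*(-142 + (-11)²) = -68*(-142 + 121) = -68*(-21) = 1428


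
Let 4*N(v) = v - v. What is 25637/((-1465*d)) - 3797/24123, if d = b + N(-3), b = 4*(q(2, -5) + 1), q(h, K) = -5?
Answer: 529439671/565443120 ≈ 0.93633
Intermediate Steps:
N(v) = 0 (N(v) = (v - v)/4 = (1/4)*0 = 0)
b = -16 (b = 4*(-5 + 1) = 4*(-4) = -16)
d = -16 (d = -16 + 0 = -16)
25637/((-1465*d)) - 3797/24123 = 25637/((-1465*(-16))) - 3797/24123 = 25637/23440 - 3797*1/24123 = 25637*(1/23440) - 3797/24123 = 25637/23440 - 3797/24123 = 529439671/565443120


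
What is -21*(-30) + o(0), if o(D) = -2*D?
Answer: 630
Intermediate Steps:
-21*(-30) + o(0) = -21*(-30) - 2*0 = 630 + 0 = 630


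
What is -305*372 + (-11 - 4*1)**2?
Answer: -113235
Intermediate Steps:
-305*372 + (-11 - 4*1)**2 = -113460 + (-11 - 4)**2 = -113460 + (-15)**2 = -113460 + 225 = -113235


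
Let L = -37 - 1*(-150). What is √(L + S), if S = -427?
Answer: I*√314 ≈ 17.72*I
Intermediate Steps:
L = 113 (L = -37 + 150 = 113)
√(L + S) = √(113 - 427) = √(-314) = I*√314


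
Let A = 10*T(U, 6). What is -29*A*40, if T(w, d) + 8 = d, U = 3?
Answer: 23200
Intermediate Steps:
T(w, d) = -8 + d
A = -20 (A = 10*(-8 + 6) = 10*(-2) = -20)
-29*A*40 = -29*(-20)*40 = 580*40 = 23200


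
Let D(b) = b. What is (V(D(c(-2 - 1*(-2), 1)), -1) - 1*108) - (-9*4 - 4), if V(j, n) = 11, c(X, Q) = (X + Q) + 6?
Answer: -57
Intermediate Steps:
c(X, Q) = 6 + Q + X (c(X, Q) = (Q + X) + 6 = 6 + Q + X)
(V(D(c(-2 - 1*(-2), 1)), -1) - 1*108) - (-9*4 - 4) = (11 - 1*108) - (-9*4 - 4) = (11 - 108) - (-36 - 4) = -97 - 1*(-40) = -97 + 40 = -57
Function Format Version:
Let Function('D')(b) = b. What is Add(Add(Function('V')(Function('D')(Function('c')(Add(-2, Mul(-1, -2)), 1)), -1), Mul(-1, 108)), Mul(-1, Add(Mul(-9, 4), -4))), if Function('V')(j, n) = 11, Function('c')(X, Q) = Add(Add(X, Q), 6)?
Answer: -57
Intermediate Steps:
Function('c')(X, Q) = Add(6, Q, X) (Function('c')(X, Q) = Add(Add(Q, X), 6) = Add(6, Q, X))
Add(Add(Function('V')(Function('D')(Function('c')(Add(-2, Mul(-1, -2)), 1)), -1), Mul(-1, 108)), Mul(-1, Add(Mul(-9, 4), -4))) = Add(Add(11, Mul(-1, 108)), Mul(-1, Add(Mul(-9, 4), -4))) = Add(Add(11, -108), Mul(-1, Add(-36, -4))) = Add(-97, Mul(-1, -40)) = Add(-97, 40) = -57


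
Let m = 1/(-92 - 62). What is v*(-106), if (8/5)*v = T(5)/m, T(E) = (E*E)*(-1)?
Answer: -510125/2 ≈ -2.5506e+5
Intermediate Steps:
T(E) = -E² (T(E) = E²*(-1) = -E²)
m = -1/154 (m = 1/(-154) = -1/154 ≈ -0.0064935)
v = 9625/4 (v = 5*((-1*5²)/(-1/154))/8 = 5*(-1*25*(-154))/8 = 5*(-25*(-154))/8 = (5/8)*3850 = 9625/4 ≈ 2406.3)
v*(-106) = (9625/4)*(-106) = -510125/2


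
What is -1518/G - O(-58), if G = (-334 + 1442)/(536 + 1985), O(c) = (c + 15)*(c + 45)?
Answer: -2223125/554 ≈ -4012.9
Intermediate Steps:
O(c) = (15 + c)*(45 + c)
G = 1108/2521 ≈ 0.43951
-1518/G - O(-58) = -1518/1108/2521 - (675 + (-58)² + 60*(-58)) = -1518*2521/1108 - (675 + 3364 - 3480) = -1913439/554 - 1*559 = -1913439/554 - 559 = -2223125/554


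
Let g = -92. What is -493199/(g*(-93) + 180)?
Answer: -70457/1248 ≈ -56.456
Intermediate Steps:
-493199/(g*(-93) + 180) = -493199/(-92*(-93) + 180) = -493199/(8556 + 180) = -493199/8736 = -493199*1/8736 = -70457/1248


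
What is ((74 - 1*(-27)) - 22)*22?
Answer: 1738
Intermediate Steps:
((74 - 1*(-27)) - 22)*22 = ((74 + 27) - 22)*22 = (101 - 22)*22 = 79*22 = 1738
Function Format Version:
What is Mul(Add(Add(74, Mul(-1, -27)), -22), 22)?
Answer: 1738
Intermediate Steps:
Mul(Add(Add(74, Mul(-1, -27)), -22), 22) = Mul(Add(Add(74, 27), -22), 22) = Mul(Add(101, -22), 22) = Mul(79, 22) = 1738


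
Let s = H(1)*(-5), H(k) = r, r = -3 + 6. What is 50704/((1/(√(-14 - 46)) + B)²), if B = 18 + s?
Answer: 45633600/(90 - I*√15)² ≈ 5602.6 + 483.09*I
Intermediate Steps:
r = 3
H(k) = 3
s = -15 (s = 3*(-5) = -15)
B = 3 (B = 18 - 15 = 3)
50704/((1/(√(-14 - 46)) + B)²) = 50704/((1/(√(-14 - 46)) + 3)²) = 50704/((1/(√(-60)) + 3)²) = 50704/((1/(2*I*√15) + 3)²) = 50704/((-I*√15/30 + 3)²) = 50704/((3 - I*√15/30)²) = 50704/(3 - I*√15/30)²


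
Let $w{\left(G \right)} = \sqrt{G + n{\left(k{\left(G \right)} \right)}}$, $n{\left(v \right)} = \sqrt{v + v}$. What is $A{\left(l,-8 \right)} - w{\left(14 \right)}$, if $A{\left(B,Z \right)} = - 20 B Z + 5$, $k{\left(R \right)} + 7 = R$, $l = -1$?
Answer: $-155 - \sqrt{14 + \sqrt{14}} \approx -159.21$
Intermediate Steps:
$k{\left(R \right)} = -7 + R$
$n{\left(v \right)} = \sqrt{2} \sqrt{v}$ ($n{\left(v \right)} = \sqrt{2 v} = \sqrt{2} \sqrt{v}$)
$A{\left(B,Z \right)} = 5 - 20 B Z$ ($A{\left(B,Z \right)} = - 20 B Z + 5 = 5 - 20 B Z$)
$w{\left(G \right)} = \sqrt{G + \sqrt{2} \sqrt{-7 + G}}$
$A{\left(l,-8 \right)} - w{\left(14 \right)} = \left(5 - \left(-20\right) \left(-8\right)\right) - \sqrt{14 + \sqrt{2} \sqrt{-7 + 14}} = \left(5 - 160\right) - \sqrt{14 + \sqrt{2} \sqrt{7}} = -155 - \sqrt{14 + \sqrt{14}}$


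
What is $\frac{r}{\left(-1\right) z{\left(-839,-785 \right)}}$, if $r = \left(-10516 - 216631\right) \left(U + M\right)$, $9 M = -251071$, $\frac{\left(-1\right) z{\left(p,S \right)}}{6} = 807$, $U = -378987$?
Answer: $\frac{415900932619}{21789} \approx 1.9088 \cdot 10^{7}$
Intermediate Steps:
$z{\left(p,S \right)} = -4842$ ($z{\left(p,S \right)} = \left(-6\right) 807 = -4842$)
$M = - \frac{251071}{9}$ ($M = \frac{1}{9} \left(-251071\right) = - \frac{251071}{9} \approx -27897.0$)
$r = \frac{831801865238}{9}$ ($r = \left(-10516 - 216631\right) \left(-378987 - \frac{251071}{9}\right) = \left(-227147\right) \left(- \frac{3661954}{9}\right) = \frac{831801865238}{9} \approx 9.2422 \cdot 10^{10}$)
$\frac{r}{\left(-1\right) z{\left(-839,-785 \right)}} = \frac{831801865238}{9 \left(\left(-1\right) \left(-4842\right)\right)} = \frac{831801865238}{9 \cdot 4842} = \frac{831801865238}{9} \cdot \frac{1}{4842} = \frac{415900932619}{21789}$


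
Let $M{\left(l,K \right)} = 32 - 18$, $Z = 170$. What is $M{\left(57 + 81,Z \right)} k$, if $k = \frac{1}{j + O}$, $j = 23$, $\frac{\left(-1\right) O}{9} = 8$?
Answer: $- \frac{2}{7} \approx -0.28571$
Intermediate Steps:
$O = -72$ ($O = \left(-9\right) 8 = -72$)
$k = - \frac{1}{49}$ ($k = \frac{1}{23 - 72} = \frac{1}{-49} = - \frac{1}{49} \approx -0.020408$)
$M{\left(l,K \right)} = 14$ ($M{\left(l,K \right)} = 32 - 18 = 14$)
$M{\left(57 + 81,Z \right)} k = 14 \left(- \frac{1}{49}\right) = - \frac{2}{7}$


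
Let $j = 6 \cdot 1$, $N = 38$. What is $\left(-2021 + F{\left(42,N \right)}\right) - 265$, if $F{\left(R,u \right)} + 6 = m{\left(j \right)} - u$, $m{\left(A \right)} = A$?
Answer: $-2324$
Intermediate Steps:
$j = 6$
$F{\left(R,u \right)} = - u$ ($F{\left(R,u \right)} = -6 - \left(-6 + u\right) = - u$)
$\left(-2021 + F{\left(42,N \right)}\right) - 265 = \left(-2021 - 38\right) - 265 = -2059 - 265 = -2324$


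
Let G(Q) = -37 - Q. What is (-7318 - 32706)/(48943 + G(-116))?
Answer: -20012/24511 ≈ -0.81645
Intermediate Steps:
(-7318 - 32706)/(48943 + G(-116)) = (-7318 - 32706)/(48943 + (-37 - 1*(-116))) = -40024/(48943 + (-37 + 116)) = -40024/(48943 + 79) = -40024/49022 = -40024*1/49022 = -20012/24511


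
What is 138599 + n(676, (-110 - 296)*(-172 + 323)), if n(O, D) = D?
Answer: 77293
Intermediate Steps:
138599 + n(676, (-110 - 296)*(-172 + 323)) = 138599 + (-110 - 296)*(-172 + 323) = 138599 - 406*151 = 138599 - 61306 = 77293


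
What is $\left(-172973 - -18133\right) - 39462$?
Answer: $-194302$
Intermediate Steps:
$\left(-172973 - -18133\right) - 39462 = \left(-172973 + \left(-52540 + 70673\right)\right) - 39462 = \left(-172973 + 18133\right) - 39462 = -154840 - 39462 = -194302$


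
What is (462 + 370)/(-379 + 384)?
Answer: 832/5 ≈ 166.40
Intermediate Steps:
(462 + 370)/(-379 + 384) = 832/5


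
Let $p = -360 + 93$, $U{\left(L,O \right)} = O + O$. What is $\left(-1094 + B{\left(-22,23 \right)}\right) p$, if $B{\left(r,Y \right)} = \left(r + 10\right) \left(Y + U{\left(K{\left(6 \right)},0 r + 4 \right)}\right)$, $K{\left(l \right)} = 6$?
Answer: $391422$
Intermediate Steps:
$U{\left(L,O \right)} = 2 O$
$B{\left(r,Y \right)} = \left(8 + Y\right) \left(10 + r\right)$ ($B{\left(r,Y \right)} = \left(r + 10\right) \left(Y + 2 \left(0 r + 4\right)\right) = \left(10 + r\right) \left(Y + 2 \left(0 + 4\right)\right) = \left(10 + r\right) \left(Y + 2 \cdot 4\right) = \left(10 + r\right) \left(Y + 8\right) = \left(10 + r\right) \left(8 + Y\right) = \left(8 + Y\right) \left(10 + r\right)$)
$p = -267$
$\left(-1094 + B{\left(-22,23 \right)}\right) p = \left(-1094 + \left(80 + 8 \left(-22\right) + 10 \cdot 23 + 23 \left(-22\right)\right)\right) \left(-267\right) = \left(-1094 + \left(80 - 176 + 230 - 506\right)\right) \left(-267\right) = \left(-1094 - 372\right) \left(-267\right) = \left(-1466\right) \left(-267\right) = 391422$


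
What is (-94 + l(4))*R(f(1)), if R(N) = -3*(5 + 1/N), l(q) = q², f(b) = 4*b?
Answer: 2457/2 ≈ 1228.5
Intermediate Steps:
R(N) = -15 - 3/N
(-94 + l(4))*R(f(1)) = (-94 + 4²)*(-15 - 3/(4*1)) = (-94 + 16)*(-15 - 3/4) = -78*(-15 - 3*¼) = -78*(-15 - ¾) = -78*(-63/4) = 2457/2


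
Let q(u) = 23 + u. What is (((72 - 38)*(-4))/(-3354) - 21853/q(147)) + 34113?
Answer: 9688639249/285090 ≈ 33985.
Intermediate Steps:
(((72 - 38)*(-4))/(-3354) - 21853/q(147)) + 34113 = (((72 - 38)*(-4))/(-3354) - 21853/(23 + 147)) + 34113 = ((34*(-4))*(-1/3354) - 21853/170) + 34113 = (-136*(-1/3354) - 21853*1/170) + 34113 = (68/1677 - 21853/170) + 34113 = -36635921/285090 + 34113 = 9688639249/285090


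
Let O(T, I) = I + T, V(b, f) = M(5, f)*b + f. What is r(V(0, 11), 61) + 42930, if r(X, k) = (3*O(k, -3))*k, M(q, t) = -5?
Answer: 53544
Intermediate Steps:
V(b, f) = f - 5*b (V(b, f) = -5*b + f = f - 5*b)
r(X, k) = k*(-9 + 3*k) (r(X, k) = (3*(-3 + k))*k = (-9 + 3*k)*k = k*(-9 + 3*k))
r(V(0, 11), 61) + 42930 = 3*61*(-3 + 61) + 42930 = 3*61*58 + 42930 = 10614 + 42930 = 53544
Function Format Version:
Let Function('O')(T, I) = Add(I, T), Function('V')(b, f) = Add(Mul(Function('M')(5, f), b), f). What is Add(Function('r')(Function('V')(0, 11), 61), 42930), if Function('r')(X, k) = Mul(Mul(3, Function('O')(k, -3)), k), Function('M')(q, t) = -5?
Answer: 53544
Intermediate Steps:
Function('V')(b, f) = Add(f, Mul(-5, b)) (Function('V')(b, f) = Add(Mul(-5, b), f) = Add(f, Mul(-5, b)))
Function('r')(X, k) = Mul(k, Add(-9, Mul(3, k))) (Function('r')(X, k) = Mul(Mul(3, Add(-3, k)), k) = Mul(Add(-9, Mul(3, k)), k) = Mul(k, Add(-9, Mul(3, k))))
Add(Function('r')(Function('V')(0, 11), 61), 42930) = Add(Mul(3, 61, Add(-3, 61)), 42930) = Add(Mul(3, 61, 58), 42930) = Add(10614, 42930) = 53544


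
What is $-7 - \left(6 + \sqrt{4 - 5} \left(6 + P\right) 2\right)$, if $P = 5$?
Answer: $-13 - 22 i \approx -13.0 - 22.0 i$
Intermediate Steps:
$-7 - \left(6 + \sqrt{4 - 5} \left(6 + P\right) 2\right) = -7 - \left(6 + \sqrt{4 - 5} \left(6 + 5\right) 2\right) = -7 - \left(6 + \sqrt{-1} \cdot 11 \cdot 2\right) = -7 - \left(6 + i 11 \cdot 2\right) = -7 - \left(6 + 11 i 2\right) = -7 - \left(6 + 22 i\right) = -13 - 22 i$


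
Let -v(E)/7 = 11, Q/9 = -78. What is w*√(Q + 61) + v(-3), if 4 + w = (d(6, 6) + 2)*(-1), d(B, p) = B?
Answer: -77 - 12*I*√641 ≈ -77.0 - 303.82*I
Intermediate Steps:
Q = -702 (Q = 9*(-78) = -702)
v(E) = -77 (v(E) = -7*11 = -77)
w = -12 (w = -4 + (6 + 2)*(-1) = -4 + 8*(-1) = -4 - 8 = -12)
w*√(Q + 61) + v(-3) = -12*√(-702 + 61) - 77 = -12*I*√641 - 77 = -77 - 12*I*√641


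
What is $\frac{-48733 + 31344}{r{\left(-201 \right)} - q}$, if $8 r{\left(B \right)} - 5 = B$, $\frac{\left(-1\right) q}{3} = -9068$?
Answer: $\frac{34778}{54457} \approx 0.63863$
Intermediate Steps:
$q = 27204$ ($q = \left(-3\right) \left(-9068\right) = 27204$)
$r{\left(B \right)} = \frac{5}{8} + \frac{B}{8}$
$\frac{-48733 + 31344}{r{\left(-201 \right)} - q} = \frac{-48733 + 31344}{\left(\frac{5}{8} + \frac{1}{8} \left(-201\right)\right) - 27204} = - \frac{17389}{\left(\frac{5}{8} - \frac{201}{8}\right) - 27204} = - \frac{17389}{- \frac{49}{2} - 27204} = - \frac{17389}{- \frac{54457}{2}} = \left(-17389\right) \left(- \frac{2}{54457}\right) = \frac{34778}{54457}$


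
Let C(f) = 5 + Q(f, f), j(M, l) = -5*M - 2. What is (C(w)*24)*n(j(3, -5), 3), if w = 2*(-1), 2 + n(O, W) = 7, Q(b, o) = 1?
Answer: 720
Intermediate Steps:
j(M, l) = -2 - 5*M
n(O, W) = 5 (n(O, W) = -2 + 7 = 5)
w = -2
C(f) = 6 (C(f) = 5 + 1 = 6)
(C(w)*24)*n(j(3, -5), 3) = (6*24)*5 = 144*5 = 720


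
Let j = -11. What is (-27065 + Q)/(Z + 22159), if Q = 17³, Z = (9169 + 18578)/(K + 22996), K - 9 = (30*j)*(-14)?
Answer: -305974500/306085061 ≈ -0.99964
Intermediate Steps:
K = 4629 (K = 9 + (30*(-11))*(-14) = 9 - 330*(-14) = 9 + 4620 = 4629)
Z = 27747/27625 (Z = (9169 + 18578)/(4629 + 22996) = 27747/27625 ≈ 1.0044)
Q = 4913
(-27065 + Q)/(Z + 22159) = (-27065 + 4913)/(27747/27625 + 22159) = -22152/612170122/27625 = -22152*27625/612170122 = -305974500/306085061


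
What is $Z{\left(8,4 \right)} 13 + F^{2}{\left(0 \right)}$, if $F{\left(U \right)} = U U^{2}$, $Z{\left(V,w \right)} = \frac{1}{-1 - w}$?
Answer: $- \frac{13}{5} \approx -2.6$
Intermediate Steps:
$F{\left(U \right)} = U^{3}$
$Z{\left(8,4 \right)} 13 + F^{2}{\left(0 \right)} = - \frac{1}{1 + 4} \cdot 13 + \left(0^{3}\right)^{2} = - \frac{1}{5} \cdot 13 + 0^{2} = \left(-1\right) \frac{1}{5} \cdot 13 + 0 = \left(- \frac{1}{5}\right) 13 + 0 = - \frac{13}{5} + 0 = - \frac{13}{5}$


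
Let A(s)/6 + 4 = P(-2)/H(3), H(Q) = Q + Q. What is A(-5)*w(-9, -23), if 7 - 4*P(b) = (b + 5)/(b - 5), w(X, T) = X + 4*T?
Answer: 15655/7 ≈ 2236.4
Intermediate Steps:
H(Q) = 2*Q
P(b) = 7/4 - (5 + b)/(4*(-5 + b)) (P(b) = 7/4 - (b + 5)/(4*(b - 5)) = 7/4 - (5 + b)/(4*(-5 + b)))
A(s) = -155/7 (A(s) = -24 + 6*(((-20 + 3*(-2))/(2*(-5 - 2)))/((2*3))) = -24 + 6*(((1/2)*(-20 - 6)/(-7))/6) = -24 + 6*(((1/2)*(-1/7)*(-26))*(1/6)) = -24 + 6*((13/7)*(1/6)) = -24 + 6*(13/42) = -24 + 13/7 = -155/7)
A(-5)*w(-9, -23) = -155*(-9 + 4*(-23))/7 = -155*(-9 - 92)/7 = -155/7*(-101) = 15655/7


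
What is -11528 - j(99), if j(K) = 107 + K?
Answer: -11734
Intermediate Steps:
-11528 - j(99) = -11528 - (107 + 99) = -11528 - 1*206 = -11528 - 206 = -11734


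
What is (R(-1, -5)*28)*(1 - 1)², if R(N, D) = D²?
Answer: 0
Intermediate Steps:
(R(-1, -5)*28)*(1 - 1)² = ((-5)²*28)*(1 - 1)² = (25*28)*0² = 700*0 = 0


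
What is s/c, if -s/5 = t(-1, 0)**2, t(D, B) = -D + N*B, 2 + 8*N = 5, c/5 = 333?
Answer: -1/333 ≈ -0.0030030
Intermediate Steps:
c = 1665 (c = 5*333 = 1665)
N = 3/8 (N = -1/4 + (1/8)*5 = -1/4 + 5/8 = 3/8 ≈ 0.37500)
t(D, B) = -D + 3*B/8
s = -5 (s = -5*(-1*(-1) + (3/8)*0)**2 = -5*(1 + 0)**2 = -5*1**2 = -5*1 = -5)
s/c = -5/1665 = -5*1/1665 = -1/333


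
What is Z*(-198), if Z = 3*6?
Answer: -3564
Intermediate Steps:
Z = 18
Z*(-198) = 18*(-198) = -3564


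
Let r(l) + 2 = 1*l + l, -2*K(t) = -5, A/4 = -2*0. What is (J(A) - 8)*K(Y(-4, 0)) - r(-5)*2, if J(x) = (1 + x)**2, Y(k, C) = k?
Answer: 13/2 ≈ 6.5000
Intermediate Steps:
A = 0 (A = 4*(-2*0) = 4*0 = 0)
K(t) = 5/2 (K(t) = -1/2*(-5) = 5/2)
r(l) = -2 + 2*l (r(l) = -2 + (1*l + l) = -2 + (l + l) = -2 + 2*l)
(J(A) - 8)*K(Y(-4, 0)) - r(-5)*2 = ((1 + 0)**2 - 8)*(5/2) - (-2 + 2*(-5))*2 = (1**2 - 8)*(5/2) - (-2 - 10)*2 = (1 - 8)*(5/2) - (-12)*2 = -7*5/2 - 1*(-24) = -35/2 + 24 = 13/2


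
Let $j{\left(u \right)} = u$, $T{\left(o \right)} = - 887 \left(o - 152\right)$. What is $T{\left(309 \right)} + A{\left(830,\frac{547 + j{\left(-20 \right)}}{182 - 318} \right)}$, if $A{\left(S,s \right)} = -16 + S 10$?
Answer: $-130975$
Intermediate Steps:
$T{\left(o \right)} = 134824 - 887 o$ ($T{\left(o \right)} = - 887 \left(-152 + o\right) = 134824 - 887 o$)
$A{\left(S,s \right)} = -16 + 10 S$
$T{\left(309 \right)} + A{\left(830,\frac{547 + j{\left(-20 \right)}}{182 - 318} \right)} = \left(134824 - 274083\right) + \left(-16 + 10 \cdot 830\right) = \left(134824 - 274083\right) + \left(-16 + 8300\right) = -139259 + 8284 = -130975$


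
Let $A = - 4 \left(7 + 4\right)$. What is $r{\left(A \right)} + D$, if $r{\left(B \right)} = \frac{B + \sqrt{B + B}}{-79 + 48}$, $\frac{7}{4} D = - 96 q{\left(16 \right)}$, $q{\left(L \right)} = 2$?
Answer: $- \frac{23500}{217} - \frac{2 i \sqrt{22}}{31} \approx -108.29 - 0.30261 i$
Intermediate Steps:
$A = -44$ ($A = \left(-4\right) 11 = -44$)
$D = - \frac{768}{7}$ ($D = \frac{4 \left(\left(-96\right) 2\right)}{7} = \frac{4}{7} \left(-192\right) = - \frac{768}{7} \approx -109.71$)
$r{\left(B \right)} = - \frac{B}{31} - \frac{\sqrt{2} \sqrt{B}}{31}$ ($r{\left(B \right)} = \frac{B + \sqrt{2 B}}{-31} = \left(B + \sqrt{2} \sqrt{B}\right) \left(- \frac{1}{31}\right) = - \frac{B}{31} - \frac{\sqrt{2} \sqrt{B}}{31}$)
$r{\left(A \right)} + D = \left(\left(- \frac{1}{31}\right) \left(-44\right) - \frac{\sqrt{2} \sqrt{-44}}{31}\right) - \frac{768}{7} = \left(\frac{44}{31} - \frac{\sqrt{2} \cdot 2 i \sqrt{11}}{31}\right) - \frac{768}{7} = \left(\frac{44}{31} - \frac{2 i \sqrt{22}}{31}\right) - \frac{768}{7} = - \frac{23500}{217} - \frac{2 i \sqrt{22}}{31}$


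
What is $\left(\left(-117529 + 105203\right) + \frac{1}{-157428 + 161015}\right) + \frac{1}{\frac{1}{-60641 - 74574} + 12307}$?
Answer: $- \frac{73575055811688239}{5969094431348} \approx -12326.0$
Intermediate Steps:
$\left(\left(-117529 + 105203\right) + \frac{1}{-157428 + 161015}\right) + \frac{1}{\frac{1}{-60641 - 74574} + 12307} = \left(-12326 + \frac{1}{3587}\right) + \frac{1}{\frac{1}{-60641 - 74574} + 12307} = \left(-12326 + \frac{1}{3587}\right) + \frac{1}{\frac{1}{-135215} + 12307} = - \frac{44213361}{3587} + \frac{1}{- \frac{1}{135215} + 12307} = - \frac{44213361}{3587} + \frac{1}{\frac{1664091004}{135215}} = - \frac{44213361}{3587} + \frac{135215}{1664091004} = - \frac{73575055811688239}{5969094431348}$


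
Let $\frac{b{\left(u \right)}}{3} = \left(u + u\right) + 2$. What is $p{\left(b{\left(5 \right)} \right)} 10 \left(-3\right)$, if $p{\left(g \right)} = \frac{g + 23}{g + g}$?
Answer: $- \frac{295}{12} \approx -24.583$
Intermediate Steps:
$b{\left(u \right)} = 6 + 6 u$ ($b{\left(u \right)} = 3 \left(\left(u + u\right) + 2\right) = 3 \left(2 u + 2\right) = 3 \left(2 + 2 u\right) = 6 + 6 u$)
$p{\left(g \right)} = \frac{23 + g}{2 g}$
$p{\left(b{\left(5 \right)} \right)} 10 \left(-3\right) = \frac{23 + \left(6 + 6 \cdot 5\right)}{2 \left(6 + 6 \cdot 5\right)} 10 \left(-3\right) = \frac{23 + \left(6 + 30\right)}{2 \left(6 + 30\right)} \left(-30\right) = \frac{23 + 36}{2 \cdot 36} \left(-30\right) = \frac{1}{2} \cdot \frac{1}{36} \cdot 59 \left(-30\right) = \frac{59}{72} \left(-30\right) = - \frac{295}{12}$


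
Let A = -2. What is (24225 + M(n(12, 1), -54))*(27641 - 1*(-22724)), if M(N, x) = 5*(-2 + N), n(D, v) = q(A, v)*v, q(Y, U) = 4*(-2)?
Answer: 1217573875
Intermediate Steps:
q(Y, U) = -8
n(D, v) = -8*v
M(N, x) = -10 + 5*N
(24225 + M(n(12, 1), -54))*(27641 - 1*(-22724)) = (24225 + (-10 + 5*(-8*1)))*(27641 - 1*(-22724)) = (24225 + (-10 + 5*(-8)))*(27641 + 22724) = (24225 + (-10 - 40))*50365 = (24225 - 50)*50365 = 24175*50365 = 1217573875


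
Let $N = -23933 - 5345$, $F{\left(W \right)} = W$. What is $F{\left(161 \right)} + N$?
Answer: $-29117$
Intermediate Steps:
$N = -29278$ ($N = -23933 - 5345 = -29278$)
$F{\left(161 \right)} + N = 161 - 29278 = -29117$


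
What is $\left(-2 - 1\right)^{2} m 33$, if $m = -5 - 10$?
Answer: $-4455$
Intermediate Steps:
$m = -15$ ($m = -5 - 10 = -15$)
$\left(-2 - 1\right)^{2} m 33 = \left(-2 - 1\right)^{2} \left(-15\right) 33 = \left(-3\right)^{2} \left(-15\right) 33 = 9 \left(-15\right) 33 = \left(-135\right) 33 = -4455$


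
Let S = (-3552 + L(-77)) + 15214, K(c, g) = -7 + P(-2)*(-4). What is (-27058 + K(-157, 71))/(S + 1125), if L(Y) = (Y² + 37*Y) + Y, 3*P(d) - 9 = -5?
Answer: -81211/47370 ≈ -1.7144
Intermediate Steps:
P(d) = 4/3 (P(d) = 3 + (⅓)*(-5) = 3 - 5/3 = 4/3)
L(Y) = Y² + 38*Y
K(c, g) = -37/3 (K(c, g) = -7 + (4/3)*(-4) = -7 - 16/3 = -37/3)
S = 14665 (S = (-3552 - 77*(38 - 77)) + 15214 = (-3552 - 77*(-39)) + 15214 = (-3552 + 3003) + 15214 = -549 + 15214 = 14665)
(-27058 + K(-157, 71))/(S + 1125) = (-27058 - 37/3)/(14665 + 1125) = -81211/3/15790 = -81211/3*1/15790 = -81211/47370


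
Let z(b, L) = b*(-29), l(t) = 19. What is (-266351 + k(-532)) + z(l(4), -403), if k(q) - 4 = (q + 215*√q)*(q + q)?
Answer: 299150 - 457520*I*√133 ≈ 2.9915e+5 - 5.2764e+6*I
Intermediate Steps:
k(q) = 4 + 2*q*(q + 215*√q) (k(q) = 4 + (q + 215*√q)*(q + q) = 4 + (q + 215*√q)*(2*q) = 4 + 2*q*(q + 215*√q))
z(b, L) = -29*b
(-266351 + k(-532)) + z(l(4), -403) = (-266351 + (4 + 2*(-532)² + 430*(-532)^(3/2))) - 29*19 = (-266351 + (4 + 2*283024 + 430*(-1064*I*√133))) - 551 = (-266351 + (4 + 566048 - 457520*I*√133)) - 551 = (-266351 + (566052 - 457520*I*√133)) - 551 = (299701 - 457520*I*√133) - 551 = 299150 - 457520*I*√133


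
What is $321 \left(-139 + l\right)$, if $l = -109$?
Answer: $-79608$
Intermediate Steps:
$321 \left(-139 + l\right) = 321 \left(-139 - 109\right) = 321 \left(-248\right) = -79608$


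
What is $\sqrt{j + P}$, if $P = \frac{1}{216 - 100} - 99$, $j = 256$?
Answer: $\frac{\sqrt{528177}}{58} \approx 12.53$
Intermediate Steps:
$P = - \frac{11483}{116}$ ($P = \frac{1}{116} - 99 = - \frac{11483}{116} \approx -98.991$)
$\sqrt{j + P} = \sqrt{256 - \frac{11483}{116}} = \sqrt{\frac{18213}{116}} = \frac{\sqrt{528177}}{58}$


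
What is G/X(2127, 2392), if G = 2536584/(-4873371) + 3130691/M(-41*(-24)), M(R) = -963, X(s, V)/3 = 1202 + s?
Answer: -5086487153251/15623184332817 ≈ -0.32557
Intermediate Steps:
X(s, V) = 3606 + 3*s (X(s, V) = 3*(1202 + s) = 3606 + 3*s)
G = -5086487153251/1564352091 (G = 2536584/(-4873371) + 3130691/(-963) = 2536584*(-1/4873371) + 3130691*(-1/963) = -845528/1624457 - 3130691/963 = -5086487153251/1564352091 ≈ -3251.5)
G/X(2127, 2392) = -5086487153251/(1564352091*(3606 + 3*2127)) = -5086487153251/(1564352091*(3606 + 6381)) = -5086487153251/1564352091/9987 = -5086487153251/1564352091*1/9987 = -5086487153251/15623184332817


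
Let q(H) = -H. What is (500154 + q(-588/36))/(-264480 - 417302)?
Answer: -1500511/2045346 ≈ -0.73362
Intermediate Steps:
(500154 + q(-588/36))/(-264480 - 417302) = (500154 - (-588)/36)/(-264480 - 417302) = (500154 - (-588)/36)/(-681782) = (500154 - 1*(-49/3))*(-1/681782) = (500154 + 49/3)*(-1/681782) = (1500511/3)*(-1/681782) = -1500511/2045346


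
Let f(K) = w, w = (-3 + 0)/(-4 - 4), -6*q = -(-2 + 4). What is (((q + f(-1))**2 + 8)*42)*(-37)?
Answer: -1268323/96 ≈ -13212.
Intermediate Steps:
q = 1/3 (q = -(-1)*(-2 + 4)/6 = -(-1)*2/6 = -1/6*(-2) = 1/3 ≈ 0.33333)
w = 3/8 (w = -3/(-8) = -3*(-1/8) = 3/8 ≈ 0.37500)
f(K) = 3/8
(((q + f(-1))**2 + 8)*42)*(-37) = (((1/3 + 3/8)**2 + 8)*42)*(-37) = (((17/24)**2 + 8)*42)*(-37) = ((289/576 + 8)*42)*(-37) = ((4897/576)*42)*(-37) = (34279/96)*(-37) = -1268323/96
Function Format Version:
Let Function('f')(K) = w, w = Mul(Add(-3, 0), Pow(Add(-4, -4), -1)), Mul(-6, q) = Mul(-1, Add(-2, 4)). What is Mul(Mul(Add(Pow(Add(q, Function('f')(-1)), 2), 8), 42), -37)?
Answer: Rational(-1268323, 96) ≈ -13212.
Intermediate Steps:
q = Rational(1, 3) (q = Mul(Rational(-1, 6), Mul(-1, Add(-2, 4))) = Mul(Rational(-1, 6), Mul(-1, 2)) = Mul(Rational(-1, 6), -2) = Rational(1, 3) ≈ 0.33333)
w = Rational(3, 8) (w = Mul(-3, Pow(-8, -1)) = Mul(-3, Rational(-1, 8)) = Rational(3, 8) ≈ 0.37500)
Function('f')(K) = Rational(3, 8)
Mul(Mul(Add(Pow(Add(q, Function('f')(-1)), 2), 8), 42), -37) = Mul(Mul(Add(Pow(Add(Rational(1, 3), Rational(3, 8)), 2), 8), 42), -37) = Mul(Mul(Add(Pow(Rational(17, 24), 2), 8), 42), -37) = Mul(Mul(Add(Rational(289, 576), 8), 42), -37) = Mul(Mul(Rational(4897, 576), 42), -37) = Mul(Rational(34279, 96), -37) = Rational(-1268323, 96)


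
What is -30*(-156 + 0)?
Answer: 4680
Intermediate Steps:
-30*(-156 + 0) = -30*(-156) = 4680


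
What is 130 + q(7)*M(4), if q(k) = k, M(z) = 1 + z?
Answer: 165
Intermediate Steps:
130 + q(7)*M(4) = 130 + 7*(1 + 4) = 130 + 7*5 = 130 + 35 = 165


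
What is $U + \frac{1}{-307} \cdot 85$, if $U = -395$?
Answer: $- \frac{121350}{307} \approx -395.28$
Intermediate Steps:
$U + \frac{1}{-307} \cdot 85 = -395 + \frac{1}{-307} \cdot 85 = -395 - \frac{85}{307} = - \frac{121350}{307}$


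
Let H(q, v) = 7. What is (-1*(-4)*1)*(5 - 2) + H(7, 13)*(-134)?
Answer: -926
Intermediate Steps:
(-1*(-4)*1)*(5 - 2) + H(7, 13)*(-134) = (-1*(-4)*1)*(5 - 2) + 7*(-134) = (4*1)*3 - 938 = 4*3 - 938 = 12 - 938 = -926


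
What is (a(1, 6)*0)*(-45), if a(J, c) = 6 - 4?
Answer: 0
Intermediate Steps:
a(J, c) = 2
(a(1, 6)*0)*(-45) = (2*0)*(-45) = 0*(-45) = 0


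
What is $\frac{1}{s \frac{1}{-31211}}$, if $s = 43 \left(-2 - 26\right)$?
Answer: $\frac{31211}{1204} \approx 25.923$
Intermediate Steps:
$s = -1204$ ($s = 43 \left(-28\right) = -1204$)
$\frac{1}{s \frac{1}{-31211}} = \frac{1}{\left(-1204\right) \frac{1}{-31211}} = \frac{1}{\left(-1204\right) \left(- \frac{1}{31211}\right)} = \frac{1}{\frac{1204}{31211}} = \frac{31211}{1204}$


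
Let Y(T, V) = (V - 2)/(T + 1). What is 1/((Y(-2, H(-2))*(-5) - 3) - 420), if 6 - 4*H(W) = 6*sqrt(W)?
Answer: -1702/724651 + 30*I*sqrt(2)/724651 ≈ -0.0023487 + 5.8547e-5*I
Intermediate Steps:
H(W) = 3/2 - 3*sqrt(W)/2
Y(T, V) = (-2 + V)/(1 + T)
1/((Y(-2, H(-2))*(-5) - 3) - 420) = 1/((((-2 + (3/2 - 3*I*sqrt(2)/2))/(1 - 2))*(-5) - 3) - 420) = 1/((((-2 + (3/2 - 3*I*sqrt(2)/2))/(-1))*(-5) - 3) - 420) = 1/((-(-2 + (3/2 - 3*I*sqrt(2)/2))*(-5) - 3) - 420) = 1/((-(-1/2 - 3*I*sqrt(2)/2)*(-5) - 3) - 420) = 1/(((1/2 + 3*I*sqrt(2)/2)*(-5) - 3) - 420) = 1/(((-5/2 - 15*I*sqrt(2)/2) - 3) - 420) = 1/((-11/2 - 15*I*sqrt(2)/2) - 420) = 1/(-851/2 - 15*I*sqrt(2)/2)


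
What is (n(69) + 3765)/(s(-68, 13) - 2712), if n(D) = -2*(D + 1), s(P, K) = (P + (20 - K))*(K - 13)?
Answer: -3625/2712 ≈ -1.3367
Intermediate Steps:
s(P, K) = (-13 + K)*(20 + P - K) (s(P, K) = (20 + P - K)*(-13 + K) = (-13 + K)*(20 + P - K))
n(D) = -2 - 2*D (n(D) = -2*(1 + D) = -2 - 2*D)
(n(69) + 3765)/(s(-68, 13) - 2712) = ((-2 - 2*69) + 3765)/((-260 - 1*13**2 - 13*(-68) + 33*13 + 13*(-68)) - 2712) = ((-2 - 138) + 3765)/((-260 - 1*169 + 884 + 429 - 884) - 2712) = (-140 + 3765)/((-260 - 169 + 884 + 429 - 884) - 2712) = 3625/(0 - 2712) = 3625/(-2712) = 3625*(-1/2712) = -3625/2712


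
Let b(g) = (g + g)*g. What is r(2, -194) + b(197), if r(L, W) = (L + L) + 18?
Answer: 77640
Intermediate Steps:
b(g) = 2*g**2 (b(g) = (2*g)*g = 2*g**2)
r(L, W) = 18 + 2*L (r(L, W) = 2*L + 18 = 18 + 2*L)
r(2, -194) + b(197) = (18 + 2*2) + 2*197**2 = (18 + 4) + 2*38809 = 22 + 77618 = 77640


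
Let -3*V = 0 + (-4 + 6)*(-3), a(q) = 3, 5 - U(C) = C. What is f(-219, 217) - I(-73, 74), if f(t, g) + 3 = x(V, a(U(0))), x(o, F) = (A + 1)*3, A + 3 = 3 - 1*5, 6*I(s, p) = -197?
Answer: 107/6 ≈ 17.833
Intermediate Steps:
I(s, p) = -197/6 (I(s, p) = (⅙)*(-197) = -197/6)
U(C) = 5 - C
V = 2 (V = -(0 + (-4 + 6)*(-3))/3 = -(0 + 2*(-3))/3 = -(0 - 6)/3 = -⅓*(-6) = 2)
A = -5 (A = -3 + (3 - 1*5) = -3 + (3 - 5) = -3 - 2 = -5)
x(o, F) = -12 (x(o, F) = (-5 + 1)*3 = -4*3 = -12)
f(t, g) = -15 (f(t, g) = -3 - 12 = -15)
f(-219, 217) - I(-73, 74) = -15 - 1*(-197/6) = -15 + 197/6 = 107/6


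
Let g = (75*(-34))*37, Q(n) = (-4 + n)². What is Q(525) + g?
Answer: 177091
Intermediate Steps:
g = -94350 (g = -2550*37 = -94350)
Q(525) + g = (-4 + 525)² - 94350 = 521² - 94350 = 271441 - 94350 = 177091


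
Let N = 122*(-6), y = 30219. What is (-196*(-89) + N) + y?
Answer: 46931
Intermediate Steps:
N = -732
(-196*(-89) + N) + y = (-196*(-89) - 732) + 30219 = (17444 - 732) + 30219 = 16712 + 30219 = 46931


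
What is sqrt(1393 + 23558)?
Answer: sqrt(24951) ≈ 157.96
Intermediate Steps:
sqrt(1393 + 23558) = sqrt(24951)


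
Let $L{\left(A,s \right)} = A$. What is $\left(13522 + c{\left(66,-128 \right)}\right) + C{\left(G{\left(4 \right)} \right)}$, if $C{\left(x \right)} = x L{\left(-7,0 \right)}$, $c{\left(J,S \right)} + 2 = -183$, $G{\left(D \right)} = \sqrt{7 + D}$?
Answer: $13337 - 7 \sqrt{11} \approx 13314.0$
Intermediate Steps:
$c{\left(J,S \right)} = -185$ ($c{\left(J,S \right)} = -2 - 183 = -185$)
$C{\left(x \right)} = - 7 x$ ($C{\left(x \right)} = x \left(-7\right) = - 7 x$)
$\left(13522 + c{\left(66,-128 \right)}\right) + C{\left(G{\left(4 \right)} \right)} = \left(13522 - 185\right) - 7 \sqrt{7 + 4} = 13337 - 7 \sqrt{11}$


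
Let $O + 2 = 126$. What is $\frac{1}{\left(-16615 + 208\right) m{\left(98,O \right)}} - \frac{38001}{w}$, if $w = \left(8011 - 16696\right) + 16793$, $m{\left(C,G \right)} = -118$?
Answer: $- \frac{36785457959}{7848649404} \approx -4.6869$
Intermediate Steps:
$O = 124$ ($O = -2 + 126 = 124$)
$w = 8108$ ($w = -8685 + 16793 = 8108$)
$\frac{1}{\left(-16615 + 208\right) m{\left(98,O \right)}} - \frac{38001}{w} = \frac{1}{\left(-16615 + 208\right) \left(-118\right)} - \frac{38001}{8108} = \frac{1}{-16407} \left(- \frac{1}{118}\right) - \frac{38001}{8108} = \left(- \frac{1}{16407}\right) \left(- \frac{1}{118}\right) - \frac{38001}{8108} = \frac{1}{1936026} - \frac{38001}{8108} = - \frac{36785457959}{7848649404}$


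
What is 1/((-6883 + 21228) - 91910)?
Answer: -1/77565 ≈ -1.2892e-5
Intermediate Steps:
1/((-6883 + 21228) - 91910) = 1/(14345 - 91910) = 1/(-77565) = -1/77565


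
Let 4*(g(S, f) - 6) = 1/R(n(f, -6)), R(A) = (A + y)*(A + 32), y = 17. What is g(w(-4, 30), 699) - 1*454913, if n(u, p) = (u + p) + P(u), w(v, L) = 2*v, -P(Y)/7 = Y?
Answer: -31724748355231/69738976 ≈ -4.5491e+5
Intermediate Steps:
P(Y) = -7*Y
n(u, p) = p - 6*u (n(u, p) = (u + p) - 7*u = (p + u) - 7*u = p - 6*u)
R(A) = (17 + A)*(32 + A) (R(A) = (A + 17)*(A + 32) = (17 + A)*(32 + A))
g(S, f) = 6 + 1/(4*(250 + (-6 - 6*f)**2 - 294*f)) (g(S, f) = 6 + 1/(4*(544 + (-6 - 6*f)**2 + 49*(-6 - 6*f))) = 6 + 1/(4*(544 + (-6 - 6*f)**2 + (-294 - 294*f))) = 6 + 1/(4*(250 + (-6 - 6*f)**2 - 294*f)))
g(w(-4, 30), 699) - 1*454913 = (6865 - 5328*699 + 864*699**2)/(8*(143 - 111*699 + 18*699**2)) - 1*454913 = (6865 - 3724272 + 864*488601)/(8*(143 - 77589 + 18*488601)) - 454913 = (6865 - 3724272 + 422151264)/(8*(143 - 77589 + 8794818)) - 454913 = (1/8)*418433857/8717372 - 454913 = (1/8)*(1/8717372)*418433857 - 454913 = 418433857/69738976 - 454913 = -31724748355231/69738976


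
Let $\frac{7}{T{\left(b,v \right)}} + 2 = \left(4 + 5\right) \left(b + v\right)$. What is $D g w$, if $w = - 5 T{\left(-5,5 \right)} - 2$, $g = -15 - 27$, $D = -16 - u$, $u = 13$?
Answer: $18879$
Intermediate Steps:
$D = -29$ ($D = -16 - 13 = -29$)
$g = -42$ ($g = -15 - 27 = -42$)
$T{\left(b,v \right)} = \frac{7}{-2 + 9 b + 9 v}$ ($T{\left(b,v \right)} = \frac{7}{-2 + \left(4 + 5\right) \left(b + v\right)} = \frac{7}{-2 + 9 \left(b + v\right)} = \frac{7}{-2 + \left(9 b + 9 v\right)} = \frac{7}{-2 + 9 b + 9 v}$)
$w = \frac{31}{2}$ ($w = - 5 \frac{7}{-2 + 9 \left(-5\right) + 9 \cdot 5} - 2 = - 5 \frac{7}{-2 - 45 + 45} - 2 = - 5 \frac{7}{-2} - 2 = - 5 \cdot 7 \left(- \frac{1}{2}\right) - 2 = \left(-5\right) \left(- \frac{7}{2}\right) - 2 = \frac{35}{2} - 2 = \frac{31}{2} \approx 15.5$)
$D g w = - 29 \left(\left(-42\right) \frac{31}{2}\right) = \left(-29\right) \left(-651\right) = 18879$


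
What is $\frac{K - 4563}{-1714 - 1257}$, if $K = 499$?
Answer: $\frac{4064}{2971} \approx 1.3679$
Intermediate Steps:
$\frac{K - 4563}{-1714 - 1257} = \frac{499 - 4563}{-1714 - 1257} = - \frac{4064}{-2971} = \left(-4064\right) \left(- \frac{1}{2971}\right) = \frac{4064}{2971}$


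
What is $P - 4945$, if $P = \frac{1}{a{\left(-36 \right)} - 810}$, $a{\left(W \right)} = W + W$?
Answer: $- \frac{4361491}{882} \approx -4945.0$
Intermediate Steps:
$a{\left(W \right)} = 2 W$
$P = - \frac{1}{882}$ ($P = \frac{1}{2 \left(-36\right) - 810} = \frac{1}{-72 - 810} = \frac{1}{-882} = - \frac{1}{882} \approx -0.0011338$)
$P - 4945 = - \frac{1}{882} - 4945 = - \frac{4361491}{882}$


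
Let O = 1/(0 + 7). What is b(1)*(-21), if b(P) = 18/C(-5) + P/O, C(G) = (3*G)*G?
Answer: -3801/25 ≈ -152.04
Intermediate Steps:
C(G) = 3*G²
O = ⅐ (O = 1/7 = ⅐ ≈ 0.14286)
b(P) = 6/25 + 7*P (b(P) = 18/((3*(-5)²)) + P/(⅐) = 18/((3*25)) + P*7 = 18/75 + 7*P = 18*(1/75) + 7*P = 6/25 + 7*P)
b(1)*(-21) = (6/25 + 7*1)*(-21) = (6/25 + 7)*(-21) = (181/25)*(-21) = -3801/25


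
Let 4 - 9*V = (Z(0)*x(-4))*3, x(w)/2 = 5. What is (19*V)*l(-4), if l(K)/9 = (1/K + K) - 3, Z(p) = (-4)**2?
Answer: 65569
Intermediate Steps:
Z(p) = 16
x(w) = 10 (x(w) = 2*5 = 10)
V = -476/9 (V = 4/9 - 16*10*3/9 = 4/9 - 160*3/9 = 4/9 - 1/9*480 = 4/9 - 160/3 = -476/9 ≈ -52.889)
l(K) = -27 + 9*K + 9/K (l(K) = 9*((1/K + K) - 3) = 9*((K + 1/K) - 3) = 9*(-3 + K + 1/K) = -27 + 9*K + 9/K)
(19*V)*l(-4) = (19*(-476/9))*(-27 + 9*(-4) + 9/(-4)) = -9044*(-27 - 36 + 9*(-1/4))/9 = -9044*(-27 - 36 - 9/4)/9 = -9044/9*(-261/4) = 65569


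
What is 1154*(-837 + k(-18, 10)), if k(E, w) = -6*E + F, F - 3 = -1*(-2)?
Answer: -835496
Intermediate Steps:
F = 5 (F = 3 - 1*(-2) = 3 + 2 = 5)
k(E, w) = 5 - 6*E (k(E, w) = -6*E + 5 = 5 - 6*E)
1154*(-837 + k(-18, 10)) = 1154*(-837 + (5 - 6*(-18))) = 1154*(-837 + (5 + 108)) = 1154*(-837 + 113) = 1154*(-724) = -835496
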